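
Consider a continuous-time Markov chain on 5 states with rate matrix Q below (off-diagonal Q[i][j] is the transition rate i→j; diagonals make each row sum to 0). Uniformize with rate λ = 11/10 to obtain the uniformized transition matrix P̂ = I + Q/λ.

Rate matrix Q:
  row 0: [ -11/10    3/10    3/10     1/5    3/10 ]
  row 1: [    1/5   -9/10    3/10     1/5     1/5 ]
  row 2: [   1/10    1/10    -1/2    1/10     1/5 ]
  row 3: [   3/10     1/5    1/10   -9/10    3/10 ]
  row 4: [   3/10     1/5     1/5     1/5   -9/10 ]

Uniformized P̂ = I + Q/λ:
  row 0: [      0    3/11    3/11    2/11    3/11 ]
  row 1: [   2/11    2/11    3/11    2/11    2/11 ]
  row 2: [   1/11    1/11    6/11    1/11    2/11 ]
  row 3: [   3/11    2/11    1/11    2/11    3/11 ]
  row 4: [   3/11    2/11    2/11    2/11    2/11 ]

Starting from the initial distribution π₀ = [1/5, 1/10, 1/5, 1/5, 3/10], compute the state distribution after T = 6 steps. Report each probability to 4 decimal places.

π = [0.1580, 0.1680, 0.3101, 0.1537, 0.2102]

t=0: π = [0.2000, 0.1000, 0.2000, 0.2000, 0.3000]
t=1: π = [0.1727, 0.1818, 0.2636, 0.1636, 0.2182]
t=2: π = [0.1612, 0.1736, 0.2950, 0.1579, 0.2124]
t=3: π = [0.1594, 0.1696, 0.3052, 0.1550, 0.2108]
t=4: π = [0.1584, 0.1686, 0.3086, 0.1541, 0.2104]
t=5: π = [0.1581, 0.1682, 0.3098, 0.1538, 0.2102]
t=6: π = [0.1580, 0.1680, 0.3101, 0.1537, 0.2102]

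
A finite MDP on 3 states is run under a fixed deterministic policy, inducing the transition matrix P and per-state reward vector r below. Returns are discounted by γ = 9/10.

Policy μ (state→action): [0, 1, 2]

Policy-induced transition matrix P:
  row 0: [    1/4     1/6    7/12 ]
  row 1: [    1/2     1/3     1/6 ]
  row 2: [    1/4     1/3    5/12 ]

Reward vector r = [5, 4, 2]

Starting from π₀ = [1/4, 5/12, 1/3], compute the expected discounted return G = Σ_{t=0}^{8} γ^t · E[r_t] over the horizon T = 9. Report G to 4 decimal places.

G = 21.7336

t=0: π = [0.2500, 0.4167, 0.3333], E[r] = 3.5833, γ^t·E[r] = 3.583333, running G = 3.583333
t=1: π = [0.3542, 0.2917, 0.3542], E[r] = 3.6458, γ^t·E[r] = 3.281250, running G = 6.864583
t=2: π = [0.3229, 0.2743, 0.4028], E[r] = 3.5174, γ^t·E[r] = 2.849063, running G = 9.713646
t=3: π = [0.3186, 0.2795, 0.4019], E[r] = 3.5148, γ^t·E[r] = 2.562258, running G = 12.275904
t=4: π = [0.3199, 0.2802, 0.3999], E[r] = 3.5201, γ^t·E[r] = 2.309544, running G = 14.585448
t=5: π = [0.3201, 0.2800, 0.3999], E[r] = 3.5202, γ^t·E[r] = 2.078654, running G = 16.664102
t=6: π = [0.3200, 0.2800, 0.4000], E[r] = 3.5200, γ^t·E[r] = 1.870670, running G = 18.534771
t=7: π = [0.3200, 0.2800, 0.4000], E[r] = 3.5200, γ^t·E[r] = 1.683601, running G = 20.218372
t=8: π = [0.3200, 0.2800, 0.4000], E[r] = 3.5200, γ^t·E[r] = 1.515245, running G = 21.733617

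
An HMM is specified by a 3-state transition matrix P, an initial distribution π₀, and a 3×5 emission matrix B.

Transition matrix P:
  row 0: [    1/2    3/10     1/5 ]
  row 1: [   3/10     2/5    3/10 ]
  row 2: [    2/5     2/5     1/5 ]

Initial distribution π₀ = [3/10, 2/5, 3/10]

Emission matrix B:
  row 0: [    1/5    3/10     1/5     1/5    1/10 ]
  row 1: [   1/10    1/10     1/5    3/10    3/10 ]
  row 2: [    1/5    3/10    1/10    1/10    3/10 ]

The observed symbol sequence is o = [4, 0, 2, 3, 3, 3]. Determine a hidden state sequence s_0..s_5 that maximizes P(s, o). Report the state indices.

t=0: δ = [3.000e-02, 1.200e-01, 9.000e-02]  (obs o_0=4)
t=1: δ = [7.200e-03, 4.800e-03, 7.200e-03]  ψ = [1, 1, 1]  (obs o_1=0)
t=2: δ = [7.200e-04, 5.760e-04, 1.440e-04]  ψ = [0, 2, 0]  (obs o_2=2)
t=3: δ = [7.200e-05, 6.912e-05, 1.728e-05]  ψ = [0, 1, 1]  (obs o_3=3)
t=4: δ = [7.200e-06, 8.294e-06, 2.074e-06]  ψ = [0, 1, 1]  (obs o_4=3)
t=5: δ = [7.200e-07, 9.953e-07, 2.488e-07]  ψ = [0, 1, 1]  (obs o_5=3)
backtrack: best end state = 1; path = [1, 2, 1, 1, 1, 1]

path = [1, 2, 1, 1, 1, 1]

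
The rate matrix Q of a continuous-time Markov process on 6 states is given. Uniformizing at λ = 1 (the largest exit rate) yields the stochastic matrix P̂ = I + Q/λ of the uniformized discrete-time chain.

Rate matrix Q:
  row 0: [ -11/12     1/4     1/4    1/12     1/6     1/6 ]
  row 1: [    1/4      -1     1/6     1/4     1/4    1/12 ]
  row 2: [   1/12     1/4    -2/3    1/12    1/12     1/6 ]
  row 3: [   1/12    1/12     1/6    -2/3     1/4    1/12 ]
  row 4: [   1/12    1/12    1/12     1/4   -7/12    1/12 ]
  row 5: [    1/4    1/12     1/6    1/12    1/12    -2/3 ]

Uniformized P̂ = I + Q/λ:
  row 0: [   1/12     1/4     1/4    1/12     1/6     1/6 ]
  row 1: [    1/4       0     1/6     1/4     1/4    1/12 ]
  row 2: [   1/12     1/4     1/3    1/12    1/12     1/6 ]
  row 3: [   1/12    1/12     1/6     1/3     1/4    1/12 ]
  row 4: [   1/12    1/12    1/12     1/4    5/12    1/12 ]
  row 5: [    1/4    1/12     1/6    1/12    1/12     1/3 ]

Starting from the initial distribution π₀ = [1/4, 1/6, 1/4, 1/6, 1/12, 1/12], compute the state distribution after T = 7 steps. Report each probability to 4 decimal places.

π = [0.1288, 0.1261, 0.1910, 0.1879, 0.2195, 0.1467]

t=0: π = [0.2500, 0.1667, 0.2500, 0.1667, 0.0833, 0.0833]
t=1: π = [0.1250, 0.1528, 0.2222, 0.1667, 0.1875, 0.1458]
t=2: π = [0.1331, 0.1285, 0.1985, 0.1817, 0.2095, 0.1487]
t=3: π = [0.1295, 0.1279, 0.1934, 0.1851, 0.2160, 0.1481]
t=4: π = [0.1293, 0.1265, 0.1917, 0.1869, 0.2183, 0.1473]
t=5: π = [0.1290, 0.1263, 0.1912, 0.1875, 0.2191, 0.1469]
t=6: π = [0.1289, 0.1262, 0.1910, 0.1878, 0.2194, 0.1467]
t=7: π = [0.1288, 0.1261, 0.1910, 0.1879, 0.2195, 0.1467]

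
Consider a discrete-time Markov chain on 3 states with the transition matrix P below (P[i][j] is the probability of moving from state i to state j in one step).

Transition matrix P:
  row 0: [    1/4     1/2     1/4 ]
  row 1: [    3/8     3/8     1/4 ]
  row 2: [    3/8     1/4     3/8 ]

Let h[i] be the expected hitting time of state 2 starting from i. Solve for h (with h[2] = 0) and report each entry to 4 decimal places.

First-step conditioning: h[2] = 0; for i ≠ 2, h[i] = 1 + Σ_k P[i][k]·h[k].
  h[0] = 1 + 1/4·h[0] + 1/2·h[1]
  h[1] = 1 + 3/8·h[0] + 3/8·h[1]
Solving the 2×2 linear system over states ≠ 2 gives exactly h = [4, 4, 0] (h[2] = 0 is the target).

h = [4.0000, 4.0000, 0.0000]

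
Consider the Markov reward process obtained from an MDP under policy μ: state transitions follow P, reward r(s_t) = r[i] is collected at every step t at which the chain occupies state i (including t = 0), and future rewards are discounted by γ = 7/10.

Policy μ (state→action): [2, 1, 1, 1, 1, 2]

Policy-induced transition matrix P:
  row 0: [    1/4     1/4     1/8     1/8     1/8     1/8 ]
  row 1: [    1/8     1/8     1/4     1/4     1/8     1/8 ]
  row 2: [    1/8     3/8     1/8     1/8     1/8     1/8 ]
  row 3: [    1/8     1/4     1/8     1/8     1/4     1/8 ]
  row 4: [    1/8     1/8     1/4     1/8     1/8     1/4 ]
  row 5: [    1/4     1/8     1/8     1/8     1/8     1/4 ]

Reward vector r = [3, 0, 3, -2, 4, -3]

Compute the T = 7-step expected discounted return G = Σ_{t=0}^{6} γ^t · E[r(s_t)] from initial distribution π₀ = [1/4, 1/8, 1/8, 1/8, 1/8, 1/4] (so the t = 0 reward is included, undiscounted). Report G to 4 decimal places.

t=0: π = [0.2500, 0.1250, 0.1250, 0.1250, 0.1250, 0.2500], E[r] = 0.6250, γ^t·E[r] = 0.625000, running G = 0.625000
t=1: π = [0.1875, 0.2031, 0.1563, 0.1406, 0.1406, 0.1719], E[r] = 0.7969, γ^t·E[r] = 0.557813, running G = 1.182813
t=2: π = [0.1699, 0.2051, 0.1680, 0.1504, 0.1426, 0.1641], E[r] = 0.7910, γ^t·E[r] = 0.387598, running G = 1.570410
t=3: π = [0.1667, 0.2070, 0.1685, 0.1506, 0.1438, 0.1633], E[r] = 0.7896, γ^t·E[r] = 0.270816, running G = 1.841226
t=4: π = [0.1663, 0.2068, 0.1689, 0.1509, 0.1438, 0.1634], E[r] = 0.7887, γ^t·E[r] = 0.189373, running G = 2.030599
t=5: π = [0.1662, 0.2069, 0.1688, 0.1508, 0.1439, 0.1634], E[r] = 0.7886, γ^t·E[r] = 0.132546, running G = 2.163145
t=6: π = [0.1662, 0.2068, 0.1688, 0.1509, 0.1439, 0.1634], E[r] = 0.7886, γ^t·E[r] = 0.092779, running G = 2.255924

G = 2.2559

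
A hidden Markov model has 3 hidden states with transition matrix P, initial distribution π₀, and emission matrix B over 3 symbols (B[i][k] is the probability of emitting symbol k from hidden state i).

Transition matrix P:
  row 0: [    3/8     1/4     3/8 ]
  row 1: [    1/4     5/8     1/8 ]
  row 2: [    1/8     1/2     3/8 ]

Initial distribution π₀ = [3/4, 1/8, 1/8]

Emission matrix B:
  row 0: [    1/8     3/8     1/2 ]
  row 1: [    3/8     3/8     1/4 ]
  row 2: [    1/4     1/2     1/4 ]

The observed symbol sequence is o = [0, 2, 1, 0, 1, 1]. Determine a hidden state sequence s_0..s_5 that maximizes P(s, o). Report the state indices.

t=0: δ = [9.375e-02, 4.688e-02, 3.125e-02]  (obs o_0=0)
t=1: δ = [1.758e-02, 7.324e-03, 8.789e-03]  ψ = [0, 1, 0]  (obs o_1=2)
t=2: δ = [2.472e-03, 1.717e-03, 3.296e-03]  ψ = [0, 1, 0]  (obs o_2=1)
t=3: δ = [1.159e-04, 6.180e-04, 3.090e-04]  ψ = [0, 2, 2]  (obs o_3=0)
t=4: δ = [5.794e-05, 1.448e-04, 5.794e-05]  ψ = [1, 1, 2]  (obs o_4=1)
t=5: δ = [1.358e-05, 3.395e-05, 1.086e-05]  ψ = [1, 1, 0]  (obs o_5=1)
backtrack: best end state = 1; path = [0, 0, 2, 1, 1, 1]

path = [0, 0, 2, 1, 1, 1]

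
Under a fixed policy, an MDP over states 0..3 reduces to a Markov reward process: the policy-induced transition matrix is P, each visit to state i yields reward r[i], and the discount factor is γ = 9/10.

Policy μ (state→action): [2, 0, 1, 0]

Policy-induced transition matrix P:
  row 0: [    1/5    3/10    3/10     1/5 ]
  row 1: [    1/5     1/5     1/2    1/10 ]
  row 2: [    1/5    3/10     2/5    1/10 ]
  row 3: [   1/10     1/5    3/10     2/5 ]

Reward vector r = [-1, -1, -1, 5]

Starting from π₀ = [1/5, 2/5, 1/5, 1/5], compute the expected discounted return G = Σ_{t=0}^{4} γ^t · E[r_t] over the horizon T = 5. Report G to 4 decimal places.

t=0: π = [0.2000, 0.4000, 0.2000, 0.2000], E[r] = 0.2000, γ^t·E[r] = 0.200000, running G = 0.200000
t=1: π = [0.1800, 0.2400, 0.4000, 0.1800], E[r] = 0.0800, γ^t·E[r] = 0.072000, running G = 0.272000
t=2: π = [0.1820, 0.2580, 0.3880, 0.1720], E[r] = 0.0320, γ^t·E[r] = 0.025920, running G = 0.297920
t=3: π = [0.1828, 0.2570, 0.3904, 0.1698], E[r] = 0.0188, γ^t·E[r] = 0.013705, running G = 0.311625
t=4: π = [0.1830, 0.2573, 0.3904, 0.1692], E[r] = 0.0153, γ^t·E[r] = 0.010051, running G = 0.321677

G = 0.3217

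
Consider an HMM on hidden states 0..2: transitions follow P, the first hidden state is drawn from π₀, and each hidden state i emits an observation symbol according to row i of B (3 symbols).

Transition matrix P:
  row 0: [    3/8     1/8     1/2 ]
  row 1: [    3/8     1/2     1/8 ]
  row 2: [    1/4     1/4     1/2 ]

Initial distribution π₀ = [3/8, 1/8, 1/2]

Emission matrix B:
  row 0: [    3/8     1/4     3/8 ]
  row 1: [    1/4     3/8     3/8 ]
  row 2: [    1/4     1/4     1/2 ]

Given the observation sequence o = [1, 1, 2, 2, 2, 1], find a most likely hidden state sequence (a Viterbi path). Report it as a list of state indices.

path = [2, 2, 2, 2, 2, 2]

t=0: δ = [9.375e-02, 4.688e-02, 1.250e-01]  (obs o_0=1)
t=1: δ = [8.789e-03, 1.172e-02, 1.562e-02]  ψ = [0, 2, 2]  (obs o_1=1)
t=2: δ = [1.648e-03, 2.197e-03, 3.906e-03]  ψ = [1, 1, 2]  (obs o_2=2)
t=3: δ = [3.662e-04, 4.120e-04, 9.766e-04]  ψ = [2, 1, 2]  (obs o_3=2)
t=4: δ = [9.155e-05, 9.155e-05, 2.441e-04]  ψ = [2, 2, 2]  (obs o_4=2)
t=5: δ = [1.526e-05, 2.289e-05, 3.052e-05]  ψ = [2, 2, 2]  (obs o_5=1)
backtrack: best end state = 2; path = [2, 2, 2, 2, 2, 2]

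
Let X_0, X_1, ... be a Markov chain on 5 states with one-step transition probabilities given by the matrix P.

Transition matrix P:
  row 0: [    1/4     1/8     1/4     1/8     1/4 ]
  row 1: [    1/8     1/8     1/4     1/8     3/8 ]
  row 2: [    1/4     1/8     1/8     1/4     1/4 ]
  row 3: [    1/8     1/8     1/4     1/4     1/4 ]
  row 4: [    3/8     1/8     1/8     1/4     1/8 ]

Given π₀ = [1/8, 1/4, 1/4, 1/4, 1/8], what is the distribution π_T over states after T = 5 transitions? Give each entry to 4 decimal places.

t=0: π = [0.1250, 0.2500, 0.2500, 0.2500, 0.1250]
t=1: π = [0.2031, 0.1250, 0.2031, 0.2031, 0.2656]
t=2: π = [0.2422, 0.1250, 0.1914, 0.2090, 0.2324]
t=3: π = [0.2373, 0.1250, 0.1970, 0.2041, 0.2366]
t=4: π = [0.2384, 0.1250, 0.1958, 0.2047, 0.2361]
t=5: π = [0.2383, 0.1250, 0.1960, 0.2046, 0.2361]

π = [0.2383, 0.1250, 0.1960, 0.2046, 0.2361]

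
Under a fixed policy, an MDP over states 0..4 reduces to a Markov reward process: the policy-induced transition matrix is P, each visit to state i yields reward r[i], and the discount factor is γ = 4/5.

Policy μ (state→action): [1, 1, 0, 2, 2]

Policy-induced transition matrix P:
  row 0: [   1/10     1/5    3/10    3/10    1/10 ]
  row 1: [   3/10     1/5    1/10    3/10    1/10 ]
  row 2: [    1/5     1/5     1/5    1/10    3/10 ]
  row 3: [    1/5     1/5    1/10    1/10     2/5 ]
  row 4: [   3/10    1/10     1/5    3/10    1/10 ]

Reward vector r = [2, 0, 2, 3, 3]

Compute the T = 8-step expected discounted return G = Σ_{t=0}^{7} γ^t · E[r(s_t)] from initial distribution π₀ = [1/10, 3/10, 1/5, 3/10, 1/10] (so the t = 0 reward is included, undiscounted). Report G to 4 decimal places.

t=0: π = [0.1000, 0.3000, 0.2000, 0.3000, 0.1000], E[r] = 1.8000, γ^t·E[r] = 1.800000, running G = 1.800000
t=1: π = [0.2300, 0.1900, 0.1500, 0.2000, 0.2300], E[r] = 2.0500, γ^t·E[r] = 1.640000, running G = 3.440000
t=2: π = [0.2190, 0.1770, 0.1840, 0.2300, 0.1900], E[r] = 2.0660, γ^t·E[r] = 1.322240, running G = 4.762240
t=3: π = [0.2148, 0.1810, 0.1812, 0.2172, 0.2058], E[r] = 2.0610, γ^t·E[r] = 1.055232, running G = 5.817472
t=4: π = [0.2172, 0.1794, 0.1817, 0.2203, 0.2014], E[r] = 2.0629, γ^t·E[r] = 0.844956, running G = 6.662428
t=5: π = [0.2164, 0.1799, 0.1817, 0.2196, 0.2024], E[r] = 2.0623, γ^t·E[r] = 0.675778, running G = 7.338206
t=6: π = [0.2166, 0.1798, 0.1817, 0.2197, 0.2022], E[r] = 2.0624, γ^t·E[r] = 0.540658, running G = 7.878864
t=7: π = [0.2165, 0.1798, 0.1817, 0.2197, 0.2023], E[r] = 2.0624, γ^t·E[r] = 0.432521, running G = 8.311385

G = 8.3114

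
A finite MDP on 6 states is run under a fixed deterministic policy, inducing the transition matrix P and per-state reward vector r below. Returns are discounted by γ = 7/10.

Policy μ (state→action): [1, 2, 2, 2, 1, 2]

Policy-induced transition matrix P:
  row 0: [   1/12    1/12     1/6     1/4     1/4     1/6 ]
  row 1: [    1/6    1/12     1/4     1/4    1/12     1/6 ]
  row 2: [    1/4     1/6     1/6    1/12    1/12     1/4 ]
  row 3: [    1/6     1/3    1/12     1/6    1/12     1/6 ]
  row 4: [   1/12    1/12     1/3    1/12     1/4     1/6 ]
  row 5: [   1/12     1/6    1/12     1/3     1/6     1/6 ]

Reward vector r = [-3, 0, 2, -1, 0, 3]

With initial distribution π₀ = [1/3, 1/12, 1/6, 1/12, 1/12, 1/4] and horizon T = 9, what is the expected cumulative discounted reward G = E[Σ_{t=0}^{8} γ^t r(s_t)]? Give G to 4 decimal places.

G = 0.5913

t=0: π = [0.3333, 0.0833, 0.1667, 0.0833, 0.0833, 0.2500], E[r] = 0.0000, γ^t·E[r] = 0.000000, running G = 0.000000
t=1: π = [0.1250, 0.1389, 0.1597, 0.2222, 0.1736, 0.1806], E[r] = 0.2639, γ^t·E[r] = 0.184722, running G = 0.184722
t=2: π = [0.1400, 0.1672, 0.1736, 0.1910, 0.1481, 0.1800], E[r] = 0.2760, γ^t·E[r] = 0.135260, running G = 0.319983
t=3: π = [0.1421, 0.1605, 0.1744, 0.1955, 0.1464, 0.1811], E[r] = 0.2704, γ^t·E[r] = 0.092730, running G = 0.412713
t=4: π = [0.1421, 0.1618, 0.1731, 0.1953, 0.1465, 0.1812], E[r] = 0.2682, γ^t·E[r] = 0.064387, running G = 0.477100
t=5: π = [0.1419, 0.1617, 0.1732, 0.1956, 0.1465, 0.1811], E[r] = 0.2683, γ^t·E[r] = 0.045087, running G = 0.522188
t=6: π = [0.1420, 0.1617, 0.1732, 0.1955, 0.1465, 0.1811], E[r] = 0.2682, γ^t·E[r] = 0.031557, running G = 0.553745
t=7: π = [0.1420, 0.1617, 0.1732, 0.1955, 0.1465, 0.1811], E[r] = 0.2682, γ^t·E[r] = 0.022090, running G = 0.575835
t=8: π = [0.1420, 0.1617, 0.1732, 0.1955, 0.1465, 0.1811], E[r] = 0.2682, γ^t·E[r] = 0.015463, running G = 0.591298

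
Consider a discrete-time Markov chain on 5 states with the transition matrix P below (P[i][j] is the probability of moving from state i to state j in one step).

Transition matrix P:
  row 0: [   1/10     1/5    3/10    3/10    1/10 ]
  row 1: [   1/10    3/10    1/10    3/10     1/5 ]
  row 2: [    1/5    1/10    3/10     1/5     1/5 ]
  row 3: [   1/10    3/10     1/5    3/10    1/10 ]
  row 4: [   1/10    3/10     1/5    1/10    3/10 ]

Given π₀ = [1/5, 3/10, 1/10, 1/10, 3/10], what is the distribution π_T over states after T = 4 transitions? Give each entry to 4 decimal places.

t=0: π = [0.2000, 0.3000, 0.1000, 0.1000, 0.3000]
t=1: π = [0.1100, 0.2600, 0.2000, 0.2300, 0.2000]
t=2: π = [0.1200, 0.2490, 0.2050, 0.2400, 0.1860]
t=3: π = [0.1205, 0.2470, 0.2076, 0.2423, 0.1826]
t=4: π = [0.1208, 0.2464, 0.2081, 0.2427, 0.1820]

π = [0.1208, 0.2464, 0.2081, 0.2427, 0.1820]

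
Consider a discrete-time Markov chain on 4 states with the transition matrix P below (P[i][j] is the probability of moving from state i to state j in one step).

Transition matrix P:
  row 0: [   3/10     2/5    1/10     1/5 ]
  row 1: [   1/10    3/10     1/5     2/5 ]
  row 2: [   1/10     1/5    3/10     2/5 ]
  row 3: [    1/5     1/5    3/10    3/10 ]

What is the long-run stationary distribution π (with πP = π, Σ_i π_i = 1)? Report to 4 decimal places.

Balance equations π_j = Σ_i π_i·P[i][j]:
  π_0 = 3/10·π_0 + 1/10·π_1 + 1/10·π_2 + 1/5·π_3
  π_1 = 2/5·π_0 + 3/10·π_1 + 1/5·π_2 + 1/5·π_3
  π_2 = 1/10·π_0 + 1/5·π_1 + 3/10·π_2 + 3/10·π_3
  normalize: π_0 + π_1 + π_2 + π_3 = 1
Solving the linear system gives exactly π = [1/6, 7/27, 13/54, 1/3].

π = [0.1667, 0.2593, 0.2407, 0.3333]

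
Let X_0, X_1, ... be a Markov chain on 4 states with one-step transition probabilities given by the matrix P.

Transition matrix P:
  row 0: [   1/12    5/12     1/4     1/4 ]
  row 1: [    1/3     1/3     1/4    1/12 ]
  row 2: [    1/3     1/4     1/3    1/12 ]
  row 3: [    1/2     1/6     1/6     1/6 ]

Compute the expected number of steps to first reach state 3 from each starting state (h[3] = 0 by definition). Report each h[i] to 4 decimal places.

First-step conditioning: h[3] = 0; for i ≠ 3, h[i] = 1 + Σ_k P[i][k]·h[k].
  h[0] = 1 + 1/12·h[0] + 5/12·h[1] + 1/4·h[2]
  h[1] = 1 + 1/3·h[0] + 1/3·h[1] + 1/4·h[2]
  h[2] = 1 + 1/3·h[0] + 1/4·h[1] + 1/3·h[2]
Solving the 3×3 linear system over states ≠ 3 gives exactly h = [156/23, 180/23, 180/23, 0] (h[3] = 0 is the target).

h = [6.7826, 7.8261, 7.8261, 0.0000]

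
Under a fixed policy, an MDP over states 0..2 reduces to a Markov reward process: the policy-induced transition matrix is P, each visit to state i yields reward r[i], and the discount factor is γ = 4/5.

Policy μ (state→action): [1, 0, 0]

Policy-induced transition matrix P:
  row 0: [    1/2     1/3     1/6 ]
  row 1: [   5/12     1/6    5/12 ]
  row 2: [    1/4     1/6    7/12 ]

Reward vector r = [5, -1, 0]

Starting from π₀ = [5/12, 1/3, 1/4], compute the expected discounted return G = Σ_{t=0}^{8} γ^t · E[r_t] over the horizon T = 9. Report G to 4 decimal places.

t=0: π = [0.4167, 0.3333, 0.2500], E[r] = 1.7500, γ^t·E[r] = 1.750000, running G = 1.750000
t=1: π = [0.4097, 0.2361, 0.3542], E[r] = 1.8125, γ^t·E[r] = 1.450000, running G = 3.200000
t=2: π = [0.3918, 0.2350, 0.3733], E[r] = 1.7240, γ^t·E[r] = 1.103333, running G = 4.303333
t=3: π = [0.3871, 0.2320, 0.3809], E[r] = 1.7036, γ^t·E[r] = 0.872222, running G = 5.175556
t=4: π = [0.3854, 0.2312, 0.3834], E[r] = 1.6960, γ^t·E[r] = 0.694681, running G = 5.870237
t=5: π = [0.3849, 0.2309, 0.3842], E[r] = 1.6935, γ^t·E[r] = 0.554940, running G = 6.425177
t=6: π = [0.3847, 0.2308, 0.3845], E[r] = 1.6927, γ^t·E[r] = 0.443736, running G = 6.868913
t=7: π = [0.3846, 0.2308, 0.3846], E[r] = 1.6924, γ^t·E[r] = 0.354931, running G = 7.223845
t=8: π = [0.3846, 0.2308, 0.3846], E[r] = 1.6924, γ^t·E[r] = 0.283930, running G = 7.507775

G = 7.5078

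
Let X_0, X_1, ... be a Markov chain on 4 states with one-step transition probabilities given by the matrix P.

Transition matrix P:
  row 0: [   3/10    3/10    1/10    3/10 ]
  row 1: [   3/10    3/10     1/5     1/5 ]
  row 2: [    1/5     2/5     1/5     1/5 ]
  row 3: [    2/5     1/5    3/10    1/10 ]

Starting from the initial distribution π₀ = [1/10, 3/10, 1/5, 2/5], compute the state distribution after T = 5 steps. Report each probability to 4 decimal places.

t=0: π = [0.1000, 0.3000, 0.2000, 0.4000]
t=1: π = [0.3200, 0.2800, 0.2300, 0.1700]
t=2: π = [0.2940, 0.3060, 0.1850, 0.2150]
t=3: π = [0.3030, 0.2970, 0.1921, 0.2079]
t=4: π = [0.3016, 0.2984, 0.1905, 0.2095]
t=5: π = [0.3019, 0.2981, 0.1908, 0.2092]

π = [0.3019, 0.2981, 0.1908, 0.2092]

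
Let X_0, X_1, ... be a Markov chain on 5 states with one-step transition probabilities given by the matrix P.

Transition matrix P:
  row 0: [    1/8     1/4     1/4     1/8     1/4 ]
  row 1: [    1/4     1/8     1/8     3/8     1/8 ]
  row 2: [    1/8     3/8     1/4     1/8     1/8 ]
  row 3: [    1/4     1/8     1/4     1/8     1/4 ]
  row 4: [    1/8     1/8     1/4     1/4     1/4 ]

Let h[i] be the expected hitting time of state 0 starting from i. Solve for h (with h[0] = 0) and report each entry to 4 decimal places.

h = [0.0000, 4.9386, 5.6029, 5.0830, 5.7184]

First-step conditioning: h[0] = 0; for i ≠ 0, h[i] = 1 + Σ_k P[i][k]·h[k].
  h[1] = 1 + 1/8·h[1] + 1/8·h[2] + 3/8·h[3] + 1/8·h[4]
  h[2] = 1 + 3/8·h[1] + 1/4·h[2] + 1/8·h[3] + 1/8·h[4]
  h[3] = 1 + 1/8·h[1] + 1/4·h[2] + 1/8·h[3] + 1/4·h[4]
  h[4] = 1 + 1/8·h[1] + 1/4·h[2] + 1/4·h[3] + 1/4·h[4]
Solving the 4×4 linear system over states ≠ 0 gives exactly h = [0, 1368/277, 1552/277, 1408/277, 1584/277] (h[0] = 0 is the target).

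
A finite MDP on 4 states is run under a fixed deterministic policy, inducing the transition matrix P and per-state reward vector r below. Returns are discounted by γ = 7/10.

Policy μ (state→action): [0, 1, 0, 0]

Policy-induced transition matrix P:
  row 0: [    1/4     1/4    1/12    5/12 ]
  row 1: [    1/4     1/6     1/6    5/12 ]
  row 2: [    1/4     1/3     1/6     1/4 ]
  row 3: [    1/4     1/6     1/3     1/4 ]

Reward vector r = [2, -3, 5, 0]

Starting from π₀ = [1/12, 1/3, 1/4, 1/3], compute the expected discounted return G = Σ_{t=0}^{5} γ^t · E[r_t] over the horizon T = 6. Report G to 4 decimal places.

G = 2.1036

t=0: π = [0.0833, 0.3333, 0.2500, 0.3333], E[r] = 0.4167, γ^t·E[r] = 0.416667, running G = 0.416667
t=1: π = [0.2500, 0.2153, 0.2153, 0.3194], E[r] = 0.9306, γ^t·E[r] = 0.651389, running G = 1.068056
t=2: π = [0.2500, 0.2234, 0.1991, 0.3275], E[r] = 0.8252, γ^t·E[r] = 0.404363, running G = 1.472419
t=3: π = [0.2500, 0.2207, 0.2004, 0.3289], E[r] = 0.8401, γ^t·E[r] = 0.288149, running G = 1.760568
t=4: π = [0.2500, 0.2209, 0.2006, 0.3284], E[r] = 0.8405, γ^t·E[r] = 0.201812, running G = 1.962381
t=5: π = [0.2500, 0.2209, 0.2006, 0.3285], E[r] = 0.8400, γ^t·E[r] = 0.141187, running G = 2.103567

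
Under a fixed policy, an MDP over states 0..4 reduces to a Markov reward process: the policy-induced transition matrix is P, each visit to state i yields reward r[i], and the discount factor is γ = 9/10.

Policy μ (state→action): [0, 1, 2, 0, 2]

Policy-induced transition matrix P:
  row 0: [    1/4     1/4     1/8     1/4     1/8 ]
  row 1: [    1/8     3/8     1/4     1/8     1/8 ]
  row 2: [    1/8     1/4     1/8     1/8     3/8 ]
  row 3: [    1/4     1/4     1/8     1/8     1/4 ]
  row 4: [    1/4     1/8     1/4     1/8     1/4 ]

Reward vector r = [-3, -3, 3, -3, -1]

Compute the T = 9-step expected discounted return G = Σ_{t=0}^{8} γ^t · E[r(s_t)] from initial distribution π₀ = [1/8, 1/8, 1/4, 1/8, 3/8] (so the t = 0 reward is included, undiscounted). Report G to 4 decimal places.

G = -8.1671

t=0: π = [0.1250, 0.1250, 0.2500, 0.1250, 0.3750], E[r] = -0.7500, γ^t·E[r] = -0.750000, running G = -0.750000
t=1: π = [0.2031, 0.2188, 0.1875, 0.1406, 0.2500], E[r] = -1.3750, γ^t·E[r] = -1.237500, running G = -1.987500
t=2: π = [0.1992, 0.2461, 0.1836, 0.1504, 0.2207], E[r] = -1.4570, γ^t·E[r] = -1.180195, running G = -3.167695
t=3: π = [0.1963, 0.2532, 0.1833, 0.1499, 0.2173], E[r] = -1.4653, γ^t·E[r] = -1.068227, running G = -4.235922
t=4: π = [0.1954, 0.2545, 0.1838, 0.1495, 0.2167], E[r] = -1.4637, γ^t·E[r] = -0.960323, running G = -5.196245
t=5: π = [0.1952, 0.2547, 0.1839, 0.1494, 0.2167], E[r] = -1.4631, γ^t·E[r] = -0.863953, running G = -6.060198
t=6: π = [0.1952, 0.2547, 0.1839, 0.1494, 0.2167], E[r] = -1.4629, γ^t·E[r] = -0.777454, running G = -6.837652
t=7: π = [0.1952, 0.2548, 0.1839, 0.1494, 0.2168], E[r] = -1.4629, γ^t·E[r] = -0.699689, running G = -7.537341
t=8: π = [0.1952, 0.2547, 0.1839, 0.1494, 0.2168], E[r] = -1.4629, γ^t·E[r] = -0.629717, running G = -8.167058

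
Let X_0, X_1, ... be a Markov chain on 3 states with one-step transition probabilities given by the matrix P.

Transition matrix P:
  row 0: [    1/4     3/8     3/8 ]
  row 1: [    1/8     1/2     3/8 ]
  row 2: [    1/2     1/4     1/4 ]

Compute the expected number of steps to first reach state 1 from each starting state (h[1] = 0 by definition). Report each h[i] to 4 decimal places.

h = [3.0000, 0.0000, 3.3333]

First-step conditioning: h[1] = 0; for i ≠ 1, h[i] = 1 + Σ_k P[i][k]·h[k].
  h[0] = 1 + 1/4·h[0] + 3/8·h[2]
  h[2] = 1 + 1/2·h[0] + 1/4·h[2]
Solving the 2×2 linear system over states ≠ 1 gives exactly h = [3, 0, 10/3] (h[1] = 0 is the target).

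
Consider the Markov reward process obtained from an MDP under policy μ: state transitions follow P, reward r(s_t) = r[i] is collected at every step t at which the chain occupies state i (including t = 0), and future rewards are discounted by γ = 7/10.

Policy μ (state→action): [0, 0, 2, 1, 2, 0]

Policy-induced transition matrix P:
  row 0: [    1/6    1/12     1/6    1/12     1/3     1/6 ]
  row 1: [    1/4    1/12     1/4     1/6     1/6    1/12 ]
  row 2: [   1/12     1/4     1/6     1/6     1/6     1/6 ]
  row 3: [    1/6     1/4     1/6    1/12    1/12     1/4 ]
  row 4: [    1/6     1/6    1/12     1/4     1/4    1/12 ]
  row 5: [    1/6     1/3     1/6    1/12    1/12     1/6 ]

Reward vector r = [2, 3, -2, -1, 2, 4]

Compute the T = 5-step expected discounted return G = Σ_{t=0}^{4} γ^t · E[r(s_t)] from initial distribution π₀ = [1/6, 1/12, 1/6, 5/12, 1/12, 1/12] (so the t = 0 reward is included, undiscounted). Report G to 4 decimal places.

G = 2.9073

t=0: π = [0.1667, 0.0833, 0.1667, 0.4167, 0.0833, 0.0833], E[r] = 0.3333, γ^t·E[r] = 0.333333, running G = 0.333333
t=1: π = [0.1597, 0.2083, 0.1667, 0.1181, 0.1597, 0.1875], E[r] = 1.5625, γ^t·E[r] = 1.093750, running G = 1.427083
t=2: π = [0.1701, 0.1910, 0.1707, 0.1412, 0.1811, 0.1458], E[r] = 1.3762, γ^t·E[r] = 0.674317, running G = 2.101400
t=3: π = [0.1684, 0.1869, 0.1675, 0.1437, 0.1862, 0.1474], E[r] = 1.3808, γ^t·E[r] = 0.473610, running G = 2.575010
t=4: π = [0.1683, 0.1876, 0.1667, 0.1439, 0.1860, 0.1475], E[r] = 1.3841, γ^t·E[r] = 0.332318, running G = 2.907329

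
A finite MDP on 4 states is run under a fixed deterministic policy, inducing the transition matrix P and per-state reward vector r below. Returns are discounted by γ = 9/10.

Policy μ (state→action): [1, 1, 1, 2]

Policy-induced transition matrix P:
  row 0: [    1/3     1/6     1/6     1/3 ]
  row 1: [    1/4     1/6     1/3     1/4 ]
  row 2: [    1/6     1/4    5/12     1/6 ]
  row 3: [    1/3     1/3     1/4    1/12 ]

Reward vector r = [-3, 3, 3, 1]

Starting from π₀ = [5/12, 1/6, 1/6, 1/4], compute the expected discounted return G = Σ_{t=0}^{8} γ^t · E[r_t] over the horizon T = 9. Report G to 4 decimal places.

G = 4.8284

t=0: π = [0.4167, 0.1667, 0.1667, 0.2500], E[r] = 0.0000, γ^t·E[r] = 0.000000, running G = 0.000000
t=1: π = [0.2917, 0.2222, 0.2569, 0.2292], E[r] = 0.7917, γ^t·E[r] = 0.712500, running G = 0.712500
t=2: π = [0.2720, 0.2263, 0.2870, 0.2147], E[r] = 0.9387, γ^t·E[r] = 0.760313, running G = 1.472813
t=3: π = [0.2666, 0.2264, 0.2940, 0.2130], E[r] = 0.9742, γ^t·E[r] = 0.710227, running G = 2.183039
t=4: π = [0.2655, 0.2267, 0.2956, 0.2122], E[r] = 0.9828, γ^t·E[r] = 0.644794, running G = 2.827833
t=5: π = [0.2652, 0.2267, 0.2960, 0.2121], E[r] = 0.9848, γ^t·E[r] = 0.581487, running G = 3.409319
t=6: π = [0.2651, 0.2267, 0.2961, 0.2121], E[r] = 0.9852, γ^t·E[r] = 0.523591, running G = 3.932910
t=7: π = [0.2651, 0.2267, 0.2962, 0.2121], E[r] = 0.9853, γ^t·E[r] = 0.471285, running G = 4.404195
t=8: π = [0.2651, 0.2267, 0.2962, 0.2121], E[r] = 0.9854, γ^t·E[r] = 0.424168, running G = 4.828363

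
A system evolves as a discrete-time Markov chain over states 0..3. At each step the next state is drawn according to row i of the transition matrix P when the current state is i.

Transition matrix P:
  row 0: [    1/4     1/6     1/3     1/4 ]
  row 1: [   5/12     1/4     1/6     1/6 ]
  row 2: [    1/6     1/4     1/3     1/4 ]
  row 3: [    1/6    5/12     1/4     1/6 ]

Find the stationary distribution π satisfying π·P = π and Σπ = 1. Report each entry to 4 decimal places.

Balance equations π_j = Σ_i π_i·P[i][j]:
  π_0 = 1/4·π_0 + 5/12·π_1 + 1/6·π_2 + 1/6·π_3
  π_1 = 1/6·π_0 + 1/4·π_1 + 1/4·π_2 + 5/12·π_3
  π_2 = 1/3·π_0 + 1/6·π_1 + 1/3·π_2 + 1/4·π_3
  normalize: π_0 + π_1 + π_2 + π_3 = 1
Solving the linear system gives exactly π = [451/1777, 469/1777, 483/1777, 374/1777].

π = [0.2538, 0.2639, 0.2718, 0.2105]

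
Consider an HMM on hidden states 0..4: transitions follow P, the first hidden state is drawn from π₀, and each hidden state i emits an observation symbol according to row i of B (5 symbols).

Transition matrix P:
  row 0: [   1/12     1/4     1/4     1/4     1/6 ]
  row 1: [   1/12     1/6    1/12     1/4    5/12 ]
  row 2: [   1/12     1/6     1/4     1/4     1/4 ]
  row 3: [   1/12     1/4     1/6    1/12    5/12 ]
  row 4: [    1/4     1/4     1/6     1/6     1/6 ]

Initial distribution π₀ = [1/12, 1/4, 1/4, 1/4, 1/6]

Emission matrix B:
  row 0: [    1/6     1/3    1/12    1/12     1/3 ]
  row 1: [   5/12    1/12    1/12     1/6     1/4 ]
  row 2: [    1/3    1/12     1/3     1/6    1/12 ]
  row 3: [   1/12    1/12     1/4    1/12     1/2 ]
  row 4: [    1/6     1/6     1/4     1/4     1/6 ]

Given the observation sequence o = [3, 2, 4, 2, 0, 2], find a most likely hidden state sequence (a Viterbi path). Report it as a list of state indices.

t=0: δ = [6.944e-03, 4.167e-02, 4.167e-02, 2.083e-02, 4.167e-02]  (obs o_0=3)
t=1: δ = [8.681e-04, 8.681e-04, 3.472e-03, 2.604e-03, 4.340e-03]  ψ = [4, 4, 2, 1, 1]  (obs o_1=2)
t=2: δ = [3.617e-04, 2.713e-04, 7.234e-05, 4.340e-04, 1.808e-04]  ψ = [4, 4, 2, 2, 3]  (obs o_2=4)
t=3: δ = [3.768e-06, 9.042e-06, 3.014e-05, 2.261e-05, 4.521e-05]  ψ = [4, 3, 0, 0, 3]  (obs o_3=2)
t=4: δ = [1.884e-06, 4.710e-06, 2.512e-06, 6.279e-07, 1.570e-06]  ψ = [4, 4, 2, 2, 3]  (obs o_4=0)
t=5: δ = [3.270e-08, 6.541e-08, 2.093e-07, 2.943e-07, 4.906e-07]  ψ = [1, 1, 2, 1, 1]  (obs o_5=2)
backtrack: best end state = 4; path = [2, 2, 3, 4, 1, 4]

path = [2, 2, 3, 4, 1, 4]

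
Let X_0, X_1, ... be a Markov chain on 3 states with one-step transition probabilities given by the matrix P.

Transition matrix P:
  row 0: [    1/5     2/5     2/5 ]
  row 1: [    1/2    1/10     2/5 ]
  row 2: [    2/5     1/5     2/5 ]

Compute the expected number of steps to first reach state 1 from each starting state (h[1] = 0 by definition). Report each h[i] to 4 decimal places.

h = [3.1250, 0.0000, 3.7500]

First-step conditioning: h[1] = 0; for i ≠ 1, h[i] = 1 + Σ_k P[i][k]·h[k].
  h[0] = 1 + 1/5·h[0] + 2/5·h[2]
  h[2] = 1 + 2/5·h[0] + 2/5·h[2]
Solving the 2×2 linear system over states ≠ 1 gives exactly h = [25/8, 0, 15/4] (h[1] = 0 is the target).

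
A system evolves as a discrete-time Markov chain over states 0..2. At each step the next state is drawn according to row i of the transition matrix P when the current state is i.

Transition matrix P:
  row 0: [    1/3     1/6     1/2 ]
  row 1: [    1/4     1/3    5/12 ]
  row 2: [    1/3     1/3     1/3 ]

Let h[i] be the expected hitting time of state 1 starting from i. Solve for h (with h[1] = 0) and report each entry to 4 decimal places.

First-step conditioning: h[1] = 0; for i ≠ 1, h[i] = 1 + Σ_k P[i][k]·h[k].
  h[0] = 1 + 1/3·h[0] + 1/2·h[2]
  h[2] = 1 + 1/3·h[0] + 1/3·h[2]
Solving the 2×2 linear system over states ≠ 1 gives exactly h = [21/5, 0, 18/5] (h[1] = 0 is the target).

h = [4.2000, 0.0000, 3.6000]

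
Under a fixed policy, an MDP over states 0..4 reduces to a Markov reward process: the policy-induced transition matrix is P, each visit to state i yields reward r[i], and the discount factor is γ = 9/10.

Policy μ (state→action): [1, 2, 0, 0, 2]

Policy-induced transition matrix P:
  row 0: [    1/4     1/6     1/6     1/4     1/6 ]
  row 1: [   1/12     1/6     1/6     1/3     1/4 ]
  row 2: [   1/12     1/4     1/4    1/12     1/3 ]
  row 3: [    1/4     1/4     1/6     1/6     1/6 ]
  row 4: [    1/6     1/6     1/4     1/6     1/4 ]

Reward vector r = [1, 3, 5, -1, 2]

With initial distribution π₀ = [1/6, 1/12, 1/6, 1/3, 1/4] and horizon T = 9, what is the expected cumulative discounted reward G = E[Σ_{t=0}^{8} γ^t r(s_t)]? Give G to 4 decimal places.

G = 11.9705

t=0: π = [0.1667, 0.0833, 0.1667, 0.3333, 0.2500], E[r] = 1.4167, γ^t·E[r] = 1.416667, running G = 1.416667
t=1: π = [0.1875, 0.2083, 0.2014, 0.1806, 0.2222], E[r] = 2.0833, γ^t·E[r] = 1.875000, running G = 3.291667
t=2: π = [0.1632, 0.1985, 0.2020, 0.2002, 0.2361], E[r] = 2.0405, γ^t·E[r] = 1.652813, running G = 4.944479
t=3: π = [0.1636, 0.2002, 0.2032, 0.1965, 0.2365], E[r] = 2.0566, γ^t·E[r] = 1.499238, running G = 6.443717
t=4: π = [0.1631, 0.2000, 0.2033, 0.1967, 0.2369], E[r] = 2.0566, γ^t·E[r] = 1.349367, running G = 7.793085
t=5: π = [0.1630, 0.2000, 0.2034, 0.1966, 0.2370], E[r] = 2.0571, γ^t·E[r] = 1.214693, running G = 9.007778
t=6: π = [0.1630, 0.2000, 0.2034, 0.1966, 0.2370], E[r] = 2.0571, γ^t·E[r] = 1.093241, running G = 10.101019
t=7: π = [0.1630, 0.2000, 0.2034, 0.1966, 0.2370], E[r] = 2.0571, γ^t·E[r] = 0.983924, running G = 11.084943
t=8: π = [0.1630, 0.2000, 0.2034, 0.1966, 0.2370], E[r] = 2.0571, γ^t·E[r] = 0.885532, running G = 11.970475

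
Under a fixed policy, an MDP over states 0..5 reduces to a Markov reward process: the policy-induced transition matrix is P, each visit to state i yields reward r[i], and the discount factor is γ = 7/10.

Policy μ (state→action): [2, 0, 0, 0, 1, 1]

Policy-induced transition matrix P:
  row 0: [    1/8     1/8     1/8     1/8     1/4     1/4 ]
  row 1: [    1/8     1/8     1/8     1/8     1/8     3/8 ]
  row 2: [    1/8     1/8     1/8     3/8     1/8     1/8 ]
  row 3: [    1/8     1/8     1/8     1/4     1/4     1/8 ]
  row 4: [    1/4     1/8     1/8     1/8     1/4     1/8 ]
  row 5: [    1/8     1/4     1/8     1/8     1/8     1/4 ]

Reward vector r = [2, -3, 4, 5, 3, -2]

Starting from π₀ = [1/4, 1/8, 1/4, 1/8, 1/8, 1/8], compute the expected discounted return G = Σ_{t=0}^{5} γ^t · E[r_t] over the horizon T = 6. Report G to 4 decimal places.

G = 4.6920

t=0: π = [0.2500, 0.1250, 0.2500, 0.1250, 0.1250, 0.1250], E[r] = 1.8750, γ^t·E[r] = 1.875000, running G = 1.875000
t=1: π = [0.1406, 0.1406, 0.1250, 0.2031, 0.1875, 0.2031], E[r] = 1.5313, γ^t·E[r] = 1.071875, running G = 2.946875
t=2: π = [0.1484, 0.1504, 0.1250, 0.1816, 0.1914, 0.2031], E[r] = 1.4219, γ^t·E[r] = 0.696719, running G = 3.643594
t=3: π = [0.1489, 0.1504, 0.1250, 0.1790, 0.1902, 0.2065], E[r] = 1.3989, γ^t·E[r] = 0.479832, running G = 4.123425
t=4: π = [0.1488, 0.1508, 0.1250, 0.1786, 0.1898, 0.2070], E[r] = 1.3934, γ^t·E[r] = 0.334556, running G = 4.457981
t=5: π = [0.1487, 0.1509, 0.1250, 0.1786, 0.1896, 0.2072], E[r] = 1.3923, γ^t·E[r] = 0.233997, running G = 4.691979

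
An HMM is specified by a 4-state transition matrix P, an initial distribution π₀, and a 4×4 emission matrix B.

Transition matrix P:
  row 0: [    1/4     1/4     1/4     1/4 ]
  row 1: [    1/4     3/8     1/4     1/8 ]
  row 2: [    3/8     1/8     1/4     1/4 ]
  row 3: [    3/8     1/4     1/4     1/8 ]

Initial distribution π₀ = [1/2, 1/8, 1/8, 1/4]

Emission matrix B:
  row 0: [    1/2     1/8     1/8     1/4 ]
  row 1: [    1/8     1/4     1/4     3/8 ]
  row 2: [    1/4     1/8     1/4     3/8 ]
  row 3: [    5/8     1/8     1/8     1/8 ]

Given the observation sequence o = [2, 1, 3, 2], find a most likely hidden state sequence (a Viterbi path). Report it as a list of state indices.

path = [0, 1, 1, 1]

t=0: δ = [6.250e-02, 3.125e-02, 3.125e-02, 3.125e-02]  (obs o_0=2)
t=1: δ = [1.953e-03, 3.906e-03, 1.953e-03, 1.953e-03]  ψ = [0, 0, 0, 0]  (obs o_1=1)
t=2: δ = [2.441e-04, 5.493e-04, 3.662e-04, 6.104e-05]  ψ = [1, 1, 1, 0]  (obs o_2=3)
t=3: δ = [1.717e-05, 5.150e-05, 3.433e-05, 1.144e-05]  ψ = [1, 1, 1, 2]  (obs o_3=2)
backtrack: best end state = 1; path = [0, 1, 1, 1]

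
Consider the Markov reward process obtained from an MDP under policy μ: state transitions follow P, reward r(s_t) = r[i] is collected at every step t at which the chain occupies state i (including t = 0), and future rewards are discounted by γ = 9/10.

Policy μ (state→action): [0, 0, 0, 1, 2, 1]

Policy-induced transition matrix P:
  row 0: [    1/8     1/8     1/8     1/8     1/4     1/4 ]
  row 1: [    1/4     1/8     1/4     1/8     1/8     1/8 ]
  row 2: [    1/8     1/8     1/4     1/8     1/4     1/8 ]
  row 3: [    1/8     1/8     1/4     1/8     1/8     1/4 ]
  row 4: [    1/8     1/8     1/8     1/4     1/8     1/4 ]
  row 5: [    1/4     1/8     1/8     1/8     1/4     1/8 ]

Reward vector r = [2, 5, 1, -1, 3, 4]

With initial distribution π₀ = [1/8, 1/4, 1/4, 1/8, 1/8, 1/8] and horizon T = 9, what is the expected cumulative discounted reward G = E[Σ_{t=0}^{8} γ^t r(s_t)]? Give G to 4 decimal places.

G = 14.3315

t=0: π = [0.1250, 0.2500, 0.2500, 0.1250, 0.1250, 0.1250], E[r] = 2.5000, γ^t·E[r] = 2.500000, running G = 2.500000
t=1: π = [0.1719, 0.1250, 0.2031, 0.1406, 0.1875, 0.1719], E[r] = 2.2813, γ^t·E[r] = 2.053125, running G = 4.553125
t=2: π = [0.1621, 0.1250, 0.1836, 0.1484, 0.1934, 0.1875], E[r] = 2.3145, γ^t·E[r] = 1.874707, running G = 6.427832
t=3: π = [0.1641, 0.1250, 0.1821, 0.1492, 0.1917, 0.1880], E[r] = 2.3130, γ^t·E[r] = 1.686168, running G = 8.114000
t=4: π = [0.1641, 0.1250, 0.1820, 0.1490, 0.1918, 0.1881], E[r] = 2.3141, γ^t·E[r] = 1.518272, running G = 9.632273
t=5: π = [0.1641, 0.1250, 0.1820, 0.1490, 0.1918, 0.1881], E[r] = 2.3141, γ^t·E[r] = 1.366443, running G = 10.998716
t=6: π = [0.1641, 0.1250, 0.1820, 0.1490, 0.1918, 0.1881], E[r] = 2.3141, γ^t·E[r] = 1.229802, running G = 12.228518
t=7: π = [0.1641, 0.1250, 0.1820, 0.1490, 0.1918, 0.1881], E[r] = 2.3141, γ^t·E[r] = 1.106822, running G = 13.335340
t=8: π = [0.1641, 0.1250, 0.1820, 0.1490, 0.1918, 0.1881], E[r] = 2.3141, γ^t·E[r] = 0.996140, running G = 14.331479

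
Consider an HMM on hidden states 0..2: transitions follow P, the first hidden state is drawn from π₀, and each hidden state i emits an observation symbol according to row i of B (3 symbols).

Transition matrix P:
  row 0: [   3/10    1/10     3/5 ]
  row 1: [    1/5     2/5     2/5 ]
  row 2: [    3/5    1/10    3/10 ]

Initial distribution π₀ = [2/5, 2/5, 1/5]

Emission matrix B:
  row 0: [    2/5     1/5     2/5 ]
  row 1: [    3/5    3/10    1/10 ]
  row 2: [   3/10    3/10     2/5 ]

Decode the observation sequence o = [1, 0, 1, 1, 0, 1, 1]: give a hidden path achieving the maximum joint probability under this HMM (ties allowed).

path = [1, 1, 1, 2, 0, 2, 0]

t=0: δ = [8.000e-02, 1.200e-01, 6.000e-02]  (obs o_0=1)
t=1: δ = [1.440e-02, 2.880e-02, 1.440e-02]  ψ = [2, 1, 0]  (obs o_1=0)
t=2: δ = [1.728e-03, 3.456e-03, 3.456e-03]  ψ = [2, 1, 1]  (obs o_2=1)
t=3: δ = [4.147e-04, 4.147e-04, 4.147e-04]  ψ = [2, 1, 1]  (obs o_3=1)
t=4: δ = [9.953e-05, 9.953e-05, 7.465e-05]  ψ = [2, 1, 0]  (obs o_4=0)
t=5: δ = [8.958e-06, 1.194e-05, 1.792e-05]  ψ = [2, 1, 0]  (obs o_5=1)
t=6: δ = [2.150e-06, 1.433e-06, 1.612e-06]  ψ = [2, 1, 0]  (obs o_6=1)
backtrack: best end state = 0; path = [1, 1, 1, 2, 0, 2, 0]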